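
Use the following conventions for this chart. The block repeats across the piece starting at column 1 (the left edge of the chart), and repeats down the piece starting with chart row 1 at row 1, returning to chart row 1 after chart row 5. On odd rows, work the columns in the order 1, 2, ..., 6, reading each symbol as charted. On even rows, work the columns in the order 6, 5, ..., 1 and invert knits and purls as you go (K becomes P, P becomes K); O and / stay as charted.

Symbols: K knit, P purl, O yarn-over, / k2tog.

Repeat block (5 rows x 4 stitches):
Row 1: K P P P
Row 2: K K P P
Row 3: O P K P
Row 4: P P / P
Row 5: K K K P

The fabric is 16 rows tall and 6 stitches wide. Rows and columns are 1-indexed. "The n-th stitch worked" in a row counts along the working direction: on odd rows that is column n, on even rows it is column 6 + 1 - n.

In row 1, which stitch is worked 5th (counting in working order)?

Stitch:
K

Derivation:
Row 1 uses chart row ((1-1) mod 5)+1 = 1. Row 1 is odd, so RS.
Chart row 1 tiled across columns 1-6: K P P P K P
RS row: no reversal, no swap; stitch n worked = column n.
Stitch 5 in working order -> K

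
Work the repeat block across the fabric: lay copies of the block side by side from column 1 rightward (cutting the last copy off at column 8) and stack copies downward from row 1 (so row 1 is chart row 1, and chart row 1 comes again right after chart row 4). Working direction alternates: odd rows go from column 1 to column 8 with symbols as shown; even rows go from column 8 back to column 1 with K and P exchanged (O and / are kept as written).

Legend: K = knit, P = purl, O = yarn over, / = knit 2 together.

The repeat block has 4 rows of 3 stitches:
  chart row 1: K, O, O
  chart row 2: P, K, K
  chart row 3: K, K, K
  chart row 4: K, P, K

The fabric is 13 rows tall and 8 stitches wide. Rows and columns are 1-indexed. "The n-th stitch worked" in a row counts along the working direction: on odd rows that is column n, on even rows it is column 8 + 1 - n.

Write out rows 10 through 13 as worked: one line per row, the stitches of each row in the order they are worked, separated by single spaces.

Row 10: chart row 2, WS - tiled (columns 1-8): P K K P K K P K; work from column 8 back to 1 with K<->P swapped.
Row 11: chart row 3, RS - tile across columns 1-8 and work as-is.
Row 12: chart row 4, WS - tiled (columns 1-8): K P K K P K K P; work from column 8 back to 1 with K<->P swapped.
Row 13: chart row 1, RS - tile across columns 1-8 and work as-is.

Result:
P K P P K P P K
K K K K K K K K
K P P K P P K P
K O O K O O K O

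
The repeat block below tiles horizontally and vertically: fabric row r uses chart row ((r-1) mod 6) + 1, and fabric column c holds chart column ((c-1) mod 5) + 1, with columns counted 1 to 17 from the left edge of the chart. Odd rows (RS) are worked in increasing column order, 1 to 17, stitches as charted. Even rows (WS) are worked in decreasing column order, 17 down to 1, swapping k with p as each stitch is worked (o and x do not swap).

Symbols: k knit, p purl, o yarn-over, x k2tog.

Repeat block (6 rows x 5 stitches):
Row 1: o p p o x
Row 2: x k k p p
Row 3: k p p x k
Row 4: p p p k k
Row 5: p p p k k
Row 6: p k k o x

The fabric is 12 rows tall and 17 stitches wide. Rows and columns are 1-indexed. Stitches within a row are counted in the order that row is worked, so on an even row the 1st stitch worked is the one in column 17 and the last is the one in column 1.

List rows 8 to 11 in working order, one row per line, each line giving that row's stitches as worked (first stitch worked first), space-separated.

Row 8: chart row 2, WS - tiled (columns 1-17): x k k p p x k k p p x k k p p x k; work from column 17 back to 1 with k<->p swapped.
Row 9: chart row 3, RS - tile across columns 1-17 and work as-is.
Row 10: chart row 4, WS - tiled (columns 1-17): p p p k k p p p k k p p p k k p p; work from column 17 back to 1 with k<->p swapped.
Row 11: chart row 5, RS - tile across columns 1-17 and work as-is.

Result:
p x k k p p x k k p p x k k p p x
k p p x k k p p x k k p p x k k p
k k p p k k k p p k k k p p k k k
p p p k k p p p k k p p p k k p p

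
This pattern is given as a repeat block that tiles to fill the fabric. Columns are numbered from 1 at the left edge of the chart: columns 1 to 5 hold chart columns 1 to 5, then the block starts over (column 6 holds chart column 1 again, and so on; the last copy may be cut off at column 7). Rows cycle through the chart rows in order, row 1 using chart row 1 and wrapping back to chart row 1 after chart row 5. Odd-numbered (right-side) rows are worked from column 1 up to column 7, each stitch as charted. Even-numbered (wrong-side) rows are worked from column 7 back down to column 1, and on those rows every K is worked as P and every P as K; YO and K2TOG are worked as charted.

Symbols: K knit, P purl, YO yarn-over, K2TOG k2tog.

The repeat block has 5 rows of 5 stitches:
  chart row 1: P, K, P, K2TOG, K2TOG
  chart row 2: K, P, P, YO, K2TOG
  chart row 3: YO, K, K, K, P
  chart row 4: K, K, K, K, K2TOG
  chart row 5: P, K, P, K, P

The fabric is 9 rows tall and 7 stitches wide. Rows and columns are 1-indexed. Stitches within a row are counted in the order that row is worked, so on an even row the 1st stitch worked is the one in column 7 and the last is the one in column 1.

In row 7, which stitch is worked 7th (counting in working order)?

== STITCH ==
P

Derivation:
Row 7 uses chart row ((7-1) mod 5)+1 = 2. Row 7 is odd, so RS.
Chart row 2 tiled across columns 1-7: K P P YO K2TOG K P
RS row: no reversal, no swap; stitch n worked = column n.
The 7th stitch worked is P.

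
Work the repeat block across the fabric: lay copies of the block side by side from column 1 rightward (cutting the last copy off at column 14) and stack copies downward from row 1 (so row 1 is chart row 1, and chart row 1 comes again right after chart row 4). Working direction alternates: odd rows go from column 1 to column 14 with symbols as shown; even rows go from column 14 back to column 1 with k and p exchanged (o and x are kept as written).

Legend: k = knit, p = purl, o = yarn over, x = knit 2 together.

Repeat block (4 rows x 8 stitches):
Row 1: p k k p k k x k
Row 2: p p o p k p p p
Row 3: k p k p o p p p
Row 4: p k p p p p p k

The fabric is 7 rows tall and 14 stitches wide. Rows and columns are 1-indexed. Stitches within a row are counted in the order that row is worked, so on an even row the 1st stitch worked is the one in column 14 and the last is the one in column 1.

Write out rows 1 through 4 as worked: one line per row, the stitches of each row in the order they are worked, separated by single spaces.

Result:
p k k p k k x k p k k p k k
k p k o k k k k k p k o k k
k p k p o p p p k p k p o p
k k k k p k p k k k k k p k

Derivation:
Row 1: chart row 1, RS - tile across columns 1-14 and work as-is.
Row 2: chart row 2, WS - tiled (columns 1-14): p p o p k p p p p p o p k p; work from column 14 back to 1 with k<->p swapped.
Row 3: chart row 3, RS - tile across columns 1-14 and work as-is.
Row 4: chart row 4, WS - tiled (columns 1-14): p k p p p p p k p k p p p p; work from column 14 back to 1 with k<->p swapped.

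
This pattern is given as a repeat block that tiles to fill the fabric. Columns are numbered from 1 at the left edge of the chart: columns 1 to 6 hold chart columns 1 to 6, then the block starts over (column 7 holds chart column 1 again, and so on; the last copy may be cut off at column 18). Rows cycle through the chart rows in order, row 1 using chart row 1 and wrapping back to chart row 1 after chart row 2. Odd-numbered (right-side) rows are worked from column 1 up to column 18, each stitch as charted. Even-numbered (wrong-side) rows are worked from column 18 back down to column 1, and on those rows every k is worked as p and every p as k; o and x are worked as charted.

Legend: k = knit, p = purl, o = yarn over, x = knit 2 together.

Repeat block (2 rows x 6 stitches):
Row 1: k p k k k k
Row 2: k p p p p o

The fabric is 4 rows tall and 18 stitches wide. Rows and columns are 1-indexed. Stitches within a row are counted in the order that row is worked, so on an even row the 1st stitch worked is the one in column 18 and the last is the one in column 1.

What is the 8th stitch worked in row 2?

Row 2: (2-1) mod 2 = 1, so use chart row 2. Even row -> WS.
Chart row 2 tiled across columns 1-18: k p p p p o k p p p p o k p p p p o
WS: work from column 18 back to column 1 (reverse the tiled row), swapping k<->p (o and x unchanged).
Row 2 as worked: o k k k k p o k k k k p o k k k k p
Counting 8 along the worked row gives k.

Result:
k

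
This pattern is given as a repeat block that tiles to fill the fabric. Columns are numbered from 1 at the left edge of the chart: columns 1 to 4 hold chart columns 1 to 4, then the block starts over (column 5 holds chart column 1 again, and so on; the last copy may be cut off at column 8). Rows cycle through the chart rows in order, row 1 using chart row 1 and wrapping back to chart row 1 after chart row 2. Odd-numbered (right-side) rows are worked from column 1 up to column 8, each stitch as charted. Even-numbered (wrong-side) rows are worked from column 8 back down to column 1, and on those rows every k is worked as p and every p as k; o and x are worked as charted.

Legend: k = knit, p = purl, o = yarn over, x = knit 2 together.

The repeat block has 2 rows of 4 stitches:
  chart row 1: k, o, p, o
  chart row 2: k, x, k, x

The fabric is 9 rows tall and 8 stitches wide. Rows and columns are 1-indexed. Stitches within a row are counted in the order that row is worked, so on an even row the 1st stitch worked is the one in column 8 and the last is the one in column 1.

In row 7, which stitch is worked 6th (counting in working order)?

== STITCH ==
o

Derivation:
For row 7: chart row = ((7-1) mod 2) + 1 = 1; this is a RS (odd) row.
Chart row 1 tiled across columns 1-8: k o p o k o p o
RS: work column 1 to column 8, symbols as charted — the tiled row is the row as worked.
The 6th stitch worked is o.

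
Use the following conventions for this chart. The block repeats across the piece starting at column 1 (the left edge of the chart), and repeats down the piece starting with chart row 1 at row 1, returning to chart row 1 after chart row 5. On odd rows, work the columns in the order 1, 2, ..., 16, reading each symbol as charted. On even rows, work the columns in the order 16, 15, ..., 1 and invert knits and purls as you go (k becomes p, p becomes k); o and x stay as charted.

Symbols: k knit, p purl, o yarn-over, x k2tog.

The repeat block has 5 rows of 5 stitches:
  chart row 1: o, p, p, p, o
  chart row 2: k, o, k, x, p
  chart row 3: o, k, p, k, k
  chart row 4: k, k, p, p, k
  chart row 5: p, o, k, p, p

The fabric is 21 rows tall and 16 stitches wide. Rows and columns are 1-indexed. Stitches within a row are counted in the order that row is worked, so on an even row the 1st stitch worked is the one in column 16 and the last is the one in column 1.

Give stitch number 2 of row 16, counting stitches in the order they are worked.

Result:
o

Derivation:
Row 16 uses chart row ((16-1) mod 5)+1 = 1. Row 16 is even, so WS.
Chart row 1 tiled across columns 1-16: o p p p o o p p p o o p p p o o
WS row: flip the tiled sequence (start at column 16) and apply k<->p; o and x stay.
Row 16 as worked: o o k k k o o k k k o o k k k o
Stitch 2 in working order -> o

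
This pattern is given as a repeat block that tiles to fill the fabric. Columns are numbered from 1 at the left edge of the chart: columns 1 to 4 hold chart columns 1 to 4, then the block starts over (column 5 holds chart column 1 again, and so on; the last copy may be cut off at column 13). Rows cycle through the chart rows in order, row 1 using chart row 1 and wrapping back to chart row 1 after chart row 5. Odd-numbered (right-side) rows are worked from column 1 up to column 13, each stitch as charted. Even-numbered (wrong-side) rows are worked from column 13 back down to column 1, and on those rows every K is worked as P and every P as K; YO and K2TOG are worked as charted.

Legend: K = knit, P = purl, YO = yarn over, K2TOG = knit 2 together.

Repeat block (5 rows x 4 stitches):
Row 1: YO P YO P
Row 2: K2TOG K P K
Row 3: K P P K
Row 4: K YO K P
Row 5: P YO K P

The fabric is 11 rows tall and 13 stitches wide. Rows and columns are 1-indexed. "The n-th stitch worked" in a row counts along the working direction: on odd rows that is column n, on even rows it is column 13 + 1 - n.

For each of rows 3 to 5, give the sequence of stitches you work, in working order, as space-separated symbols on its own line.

Row 3: chart row 3, RS - tile across columns 1-13 and work as-is.
Row 4: chart row 4, WS - tiled (columns 1-13): K YO K P K YO K P K YO K P K; work from column 13 back to 1 with K<->P swapped.
Row 5: chart row 5, RS - tile across columns 1-13 and work as-is.

Result:
K P P K K P P K K P P K K
P K P YO P K P YO P K P YO P
P YO K P P YO K P P YO K P P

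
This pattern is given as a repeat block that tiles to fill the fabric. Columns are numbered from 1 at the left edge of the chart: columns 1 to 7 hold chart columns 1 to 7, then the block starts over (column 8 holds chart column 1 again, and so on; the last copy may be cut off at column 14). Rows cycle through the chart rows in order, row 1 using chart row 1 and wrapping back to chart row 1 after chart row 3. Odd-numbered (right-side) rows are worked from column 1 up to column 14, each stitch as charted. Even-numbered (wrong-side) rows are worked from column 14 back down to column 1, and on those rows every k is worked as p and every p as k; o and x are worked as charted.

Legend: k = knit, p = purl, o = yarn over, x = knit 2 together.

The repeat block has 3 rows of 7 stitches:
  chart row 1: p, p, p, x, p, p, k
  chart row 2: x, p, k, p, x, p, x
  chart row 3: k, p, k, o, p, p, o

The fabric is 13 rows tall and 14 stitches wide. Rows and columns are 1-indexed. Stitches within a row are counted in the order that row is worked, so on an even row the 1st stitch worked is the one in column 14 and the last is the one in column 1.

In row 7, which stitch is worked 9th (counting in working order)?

Row 7: (7-1) mod 3 = 0, so use chart row 1. Odd row -> RS.
Chart row 1 tiled across columns 1-14: p p p x p p k p p p x p p k
RS row: no reversal, no swap; stitch n worked = column n.
Counting 9 along the worked row gives p.

== STITCH ==
p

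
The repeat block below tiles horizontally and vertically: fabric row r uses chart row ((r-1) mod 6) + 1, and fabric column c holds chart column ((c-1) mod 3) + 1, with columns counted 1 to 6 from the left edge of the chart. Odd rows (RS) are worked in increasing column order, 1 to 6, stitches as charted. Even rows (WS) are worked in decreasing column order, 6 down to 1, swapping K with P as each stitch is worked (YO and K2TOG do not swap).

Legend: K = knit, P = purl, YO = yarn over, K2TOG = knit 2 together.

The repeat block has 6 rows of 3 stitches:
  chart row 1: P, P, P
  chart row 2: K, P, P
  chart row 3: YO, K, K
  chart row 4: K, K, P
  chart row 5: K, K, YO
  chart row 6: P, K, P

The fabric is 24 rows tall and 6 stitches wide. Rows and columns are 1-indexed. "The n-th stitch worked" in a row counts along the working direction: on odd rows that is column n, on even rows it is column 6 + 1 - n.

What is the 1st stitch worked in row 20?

Stitch:
K

Derivation:
Row 20: (20-1) mod 6 = 1, so use chart row 2. Even row -> WS.
Chart row 2 tiled across columns 1-6: K P P K P P
WS row: flip the tiled sequence (start at column 6) and apply K<->P; YO and K2TOG stay.
Row 20 as worked: K K P K K P
Stitch 1 in working order -> K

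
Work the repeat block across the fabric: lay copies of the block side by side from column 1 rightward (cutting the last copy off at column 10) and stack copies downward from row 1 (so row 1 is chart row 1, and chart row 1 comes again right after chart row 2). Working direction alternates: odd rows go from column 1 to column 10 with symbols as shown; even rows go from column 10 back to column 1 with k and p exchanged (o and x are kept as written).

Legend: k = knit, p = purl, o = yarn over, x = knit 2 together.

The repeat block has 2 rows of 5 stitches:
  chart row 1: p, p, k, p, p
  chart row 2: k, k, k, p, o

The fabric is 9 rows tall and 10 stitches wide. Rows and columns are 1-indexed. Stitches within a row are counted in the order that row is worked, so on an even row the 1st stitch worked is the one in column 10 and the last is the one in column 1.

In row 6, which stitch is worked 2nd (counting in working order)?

Row 6: (6-1) mod 2 = 1, so use chart row 2. Even row -> WS.
Chart row 2 tiled across columns 1-10: k k k p o k k k p o
Wrong side: read the tiled row from column 10 down to 1 and exchange k with p (leave o, x).
Row 6 as worked: o k p p p o k p p p
The 2nd stitch worked is k.

Result:
k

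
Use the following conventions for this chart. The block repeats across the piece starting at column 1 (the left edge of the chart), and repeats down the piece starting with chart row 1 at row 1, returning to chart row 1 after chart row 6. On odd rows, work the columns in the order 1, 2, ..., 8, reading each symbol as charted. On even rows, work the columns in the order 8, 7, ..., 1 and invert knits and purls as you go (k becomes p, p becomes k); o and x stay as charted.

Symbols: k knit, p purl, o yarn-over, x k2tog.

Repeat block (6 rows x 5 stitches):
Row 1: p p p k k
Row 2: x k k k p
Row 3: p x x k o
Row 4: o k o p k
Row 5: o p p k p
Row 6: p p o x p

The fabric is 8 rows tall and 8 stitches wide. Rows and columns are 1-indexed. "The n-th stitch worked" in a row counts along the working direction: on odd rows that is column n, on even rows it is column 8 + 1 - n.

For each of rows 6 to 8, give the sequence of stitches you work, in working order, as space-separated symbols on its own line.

Row 6: chart row 6, WS - tiled (columns 1-8): p p o x p p p o; work from column 8 back to 1 with k<->p swapped.
Row 7: chart row 1, RS - tile across columns 1-8 and work as-is.
Row 8: chart row 2, WS - tiled (columns 1-8): x k k k p x k k; work from column 8 back to 1 with k<->p swapped.

Rows as worked:
o k k k x o k k
p p p k k p p p
p p x k p p p x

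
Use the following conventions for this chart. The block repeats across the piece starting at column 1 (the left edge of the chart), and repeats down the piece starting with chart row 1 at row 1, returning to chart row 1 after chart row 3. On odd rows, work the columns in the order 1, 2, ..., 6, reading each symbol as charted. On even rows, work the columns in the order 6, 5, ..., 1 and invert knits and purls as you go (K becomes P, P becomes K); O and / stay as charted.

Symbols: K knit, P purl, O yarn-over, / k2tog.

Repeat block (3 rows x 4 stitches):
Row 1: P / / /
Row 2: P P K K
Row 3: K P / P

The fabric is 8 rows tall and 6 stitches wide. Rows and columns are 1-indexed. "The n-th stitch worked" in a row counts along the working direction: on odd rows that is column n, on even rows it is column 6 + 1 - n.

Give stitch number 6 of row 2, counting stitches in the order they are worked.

For row 2: chart row = ((2-1) mod 3) + 1 = 2; this is a WS (even) row.
Chart row 2 tiled across columns 1-6: P P K K P P
WS: work from column 6 back to column 1 (reverse the tiled row), swapping K<->P (O and / unchanged).
Row 2 as worked: K K P P K K
The 6th stitch worked is K.

Stitch:
K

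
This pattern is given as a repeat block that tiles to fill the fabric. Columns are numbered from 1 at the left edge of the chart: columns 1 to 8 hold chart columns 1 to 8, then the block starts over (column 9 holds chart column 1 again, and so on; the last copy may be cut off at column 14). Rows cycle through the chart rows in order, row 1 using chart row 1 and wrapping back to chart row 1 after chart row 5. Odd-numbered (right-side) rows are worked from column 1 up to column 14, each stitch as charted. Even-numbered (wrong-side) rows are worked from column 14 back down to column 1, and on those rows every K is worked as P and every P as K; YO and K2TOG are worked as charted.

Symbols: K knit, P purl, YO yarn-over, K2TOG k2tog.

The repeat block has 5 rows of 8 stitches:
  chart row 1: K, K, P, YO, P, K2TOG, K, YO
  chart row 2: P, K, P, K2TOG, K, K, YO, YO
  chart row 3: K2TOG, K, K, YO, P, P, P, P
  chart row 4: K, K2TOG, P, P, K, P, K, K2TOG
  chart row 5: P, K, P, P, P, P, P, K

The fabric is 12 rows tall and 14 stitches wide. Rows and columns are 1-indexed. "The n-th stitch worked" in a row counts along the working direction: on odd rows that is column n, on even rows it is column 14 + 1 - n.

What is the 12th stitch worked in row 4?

== STITCH ==
K

Derivation:
Row 4: (4-1) mod 5 = 3, so use chart row 4. Even row -> WS.
Chart row 4 tiled across columns 1-14: K K2TOG P P K P K K2TOG K K2TOG P P K P
WS: work from column 14 back to column 1 (reverse the tiled row), swapping K<->P (YO and K2TOG unchanged).
Row 4 as worked: K P K K K2TOG P K2TOG P K P K K K2TOG P
Counting 12 along the worked row gives K.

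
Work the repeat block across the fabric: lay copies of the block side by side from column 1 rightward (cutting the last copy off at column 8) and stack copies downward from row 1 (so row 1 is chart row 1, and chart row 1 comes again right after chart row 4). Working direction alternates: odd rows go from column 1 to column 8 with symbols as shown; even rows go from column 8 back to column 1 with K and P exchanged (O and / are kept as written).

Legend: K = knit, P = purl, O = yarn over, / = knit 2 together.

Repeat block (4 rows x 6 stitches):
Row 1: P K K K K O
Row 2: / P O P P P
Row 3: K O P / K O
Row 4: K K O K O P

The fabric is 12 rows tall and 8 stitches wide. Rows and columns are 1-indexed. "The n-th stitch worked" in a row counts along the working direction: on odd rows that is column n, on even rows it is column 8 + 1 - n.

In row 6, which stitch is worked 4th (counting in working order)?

== STITCH ==
K

Derivation:
Row 6: (6-1) mod 4 = 1, so use chart row 2. Even row -> WS.
Chart row 2 tiled across columns 1-8: / P O P P P / P
WS: work from column 8 back to column 1 (reverse the tiled row), swapping K<->P (O and / unchanged).
Row 6 as worked: K / K K K O K /
The 4th stitch worked is K.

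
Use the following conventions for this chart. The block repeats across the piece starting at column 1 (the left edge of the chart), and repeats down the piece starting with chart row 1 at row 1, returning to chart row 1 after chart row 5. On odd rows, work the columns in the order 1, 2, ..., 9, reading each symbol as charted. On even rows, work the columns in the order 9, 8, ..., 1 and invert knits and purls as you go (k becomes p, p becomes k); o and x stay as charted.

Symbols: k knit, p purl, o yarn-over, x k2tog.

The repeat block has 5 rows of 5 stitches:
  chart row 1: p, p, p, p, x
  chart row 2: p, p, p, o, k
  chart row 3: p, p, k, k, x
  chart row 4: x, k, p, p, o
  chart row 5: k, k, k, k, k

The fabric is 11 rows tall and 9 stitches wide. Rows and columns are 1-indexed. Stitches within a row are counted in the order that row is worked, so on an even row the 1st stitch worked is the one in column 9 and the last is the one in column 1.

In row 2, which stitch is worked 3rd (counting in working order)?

For row 2: chart row = ((2-1) mod 5) + 1 = 2; this is a WS (even) row.
Chart row 2 tiled across columns 1-9: p p p o k p p p o
Wrong side: read the tiled row from column 9 down to 1 and exchange k with p (leave o, x).
Row 2 as worked: o k k k p o k k k
The 3rd stitch worked is k.

== STITCH ==
k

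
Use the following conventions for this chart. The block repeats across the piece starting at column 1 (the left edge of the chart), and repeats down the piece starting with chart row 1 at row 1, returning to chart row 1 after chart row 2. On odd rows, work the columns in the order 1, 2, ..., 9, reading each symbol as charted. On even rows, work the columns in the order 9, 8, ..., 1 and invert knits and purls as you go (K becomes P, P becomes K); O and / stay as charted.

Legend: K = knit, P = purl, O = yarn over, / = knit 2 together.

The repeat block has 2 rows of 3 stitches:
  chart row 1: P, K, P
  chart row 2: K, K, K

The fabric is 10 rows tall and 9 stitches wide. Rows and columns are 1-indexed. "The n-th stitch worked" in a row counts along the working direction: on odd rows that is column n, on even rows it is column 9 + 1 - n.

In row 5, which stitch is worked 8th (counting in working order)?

== STITCH ==
K

Derivation:
For row 5: chart row = ((5-1) mod 2) + 1 = 1; this is a RS (odd) row.
Chart row 1 tiled across columns 1-9: P K P P K P P K P
RS: work column 1 to column 9, symbols as charted — the tiled row is the row as worked.
Counting 8 along the worked row gives K.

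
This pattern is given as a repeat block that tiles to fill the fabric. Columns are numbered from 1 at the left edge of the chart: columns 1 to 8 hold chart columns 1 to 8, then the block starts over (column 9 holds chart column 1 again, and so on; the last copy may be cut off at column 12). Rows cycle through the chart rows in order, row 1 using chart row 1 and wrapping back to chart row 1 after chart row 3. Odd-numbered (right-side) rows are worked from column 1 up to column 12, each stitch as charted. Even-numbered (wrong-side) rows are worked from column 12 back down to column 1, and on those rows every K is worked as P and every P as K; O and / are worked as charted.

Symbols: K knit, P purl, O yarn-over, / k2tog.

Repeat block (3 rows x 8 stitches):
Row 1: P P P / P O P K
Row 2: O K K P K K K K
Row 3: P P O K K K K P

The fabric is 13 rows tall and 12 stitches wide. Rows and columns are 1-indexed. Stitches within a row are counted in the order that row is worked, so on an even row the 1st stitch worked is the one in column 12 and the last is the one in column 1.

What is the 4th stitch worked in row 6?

Row 6 uses chart row ((6-1) mod 3)+1 = 3. Row 6 is even, so WS.
Chart row 3 tiled across columns 1-12: P P O K K K K P P P O K
WS: work from column 12 back to column 1 (reverse the tiled row), swapping K<->P (O and / unchanged).
Row 6 as worked: P O K K K P P P P O K K
The 4th stitch worked is K.

Stitch:
K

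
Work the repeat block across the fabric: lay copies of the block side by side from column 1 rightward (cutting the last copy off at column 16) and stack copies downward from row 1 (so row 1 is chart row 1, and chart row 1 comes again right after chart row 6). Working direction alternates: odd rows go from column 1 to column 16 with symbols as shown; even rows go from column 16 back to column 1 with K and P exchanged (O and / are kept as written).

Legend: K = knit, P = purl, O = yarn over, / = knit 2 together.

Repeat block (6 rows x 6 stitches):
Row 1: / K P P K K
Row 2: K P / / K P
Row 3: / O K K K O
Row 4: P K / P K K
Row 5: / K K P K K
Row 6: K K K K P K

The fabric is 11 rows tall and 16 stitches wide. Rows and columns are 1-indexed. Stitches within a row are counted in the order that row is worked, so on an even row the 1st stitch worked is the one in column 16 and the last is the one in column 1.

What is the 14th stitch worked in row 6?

Row 6 uses chart row ((6-1) mod 6)+1 = 6. Row 6 is even, so WS.
Chart row 6 tiled across columns 1-16: K K K K P K K K K K P K K K K K
WS: work from column 16 back to column 1 (reverse the tiled row), swapping K<->P (O and / unchanged).
Row 6 as worked: P P P P P K P P P P P K P P P P
The 14th stitch worked is P.

== STITCH ==
P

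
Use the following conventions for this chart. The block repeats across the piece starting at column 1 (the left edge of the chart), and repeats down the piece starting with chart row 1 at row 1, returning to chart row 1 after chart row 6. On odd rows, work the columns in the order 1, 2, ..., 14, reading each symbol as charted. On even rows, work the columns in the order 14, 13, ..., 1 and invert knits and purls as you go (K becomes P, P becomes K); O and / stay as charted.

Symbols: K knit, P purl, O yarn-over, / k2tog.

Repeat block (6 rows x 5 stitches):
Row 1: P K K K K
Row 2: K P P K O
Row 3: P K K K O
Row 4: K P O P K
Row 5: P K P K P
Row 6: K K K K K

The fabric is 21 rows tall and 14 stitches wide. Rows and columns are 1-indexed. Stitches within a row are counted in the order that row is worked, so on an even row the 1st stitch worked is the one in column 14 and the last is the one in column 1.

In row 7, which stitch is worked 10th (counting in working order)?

For row 7: chart row = ((7-1) mod 6) + 1 = 1; this is a RS (odd) row.
Chart row 1 tiled across columns 1-14: P K K K K P K K K K P K K K
RS row: no reversal, no swap; stitch n worked = column n.
Counting 10 along the worked row gives K.

Stitch:
K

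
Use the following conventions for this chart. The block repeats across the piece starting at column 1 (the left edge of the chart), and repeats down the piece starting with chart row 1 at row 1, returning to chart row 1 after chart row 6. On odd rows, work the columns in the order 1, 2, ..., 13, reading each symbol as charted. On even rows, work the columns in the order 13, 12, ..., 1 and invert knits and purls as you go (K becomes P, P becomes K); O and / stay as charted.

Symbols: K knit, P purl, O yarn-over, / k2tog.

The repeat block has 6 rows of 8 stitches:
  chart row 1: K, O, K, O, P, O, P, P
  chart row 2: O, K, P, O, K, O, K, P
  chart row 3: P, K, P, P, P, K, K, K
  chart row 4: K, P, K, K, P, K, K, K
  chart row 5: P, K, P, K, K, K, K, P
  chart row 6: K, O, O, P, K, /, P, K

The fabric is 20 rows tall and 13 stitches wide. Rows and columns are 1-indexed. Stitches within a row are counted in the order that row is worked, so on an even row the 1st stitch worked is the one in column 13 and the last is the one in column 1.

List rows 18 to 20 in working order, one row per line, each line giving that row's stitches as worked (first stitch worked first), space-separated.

Row 18: chart row 6, WS - tiled (columns 1-13): K O O P K / P K K O O P K; work from column 13 back to 1 with K<->P swapped.
Row 19: chart row 1, RS - tile across columns 1-13 and work as-is.
Row 20: chart row 2, WS - tiled (columns 1-13): O K P O K O K P O K P O K; work from column 13 back to 1 with K<->P swapped.

Rows as worked:
P K O O P P K / P K O O P
K O K O P O P P K O K O P
P O K P O K P O P O K P O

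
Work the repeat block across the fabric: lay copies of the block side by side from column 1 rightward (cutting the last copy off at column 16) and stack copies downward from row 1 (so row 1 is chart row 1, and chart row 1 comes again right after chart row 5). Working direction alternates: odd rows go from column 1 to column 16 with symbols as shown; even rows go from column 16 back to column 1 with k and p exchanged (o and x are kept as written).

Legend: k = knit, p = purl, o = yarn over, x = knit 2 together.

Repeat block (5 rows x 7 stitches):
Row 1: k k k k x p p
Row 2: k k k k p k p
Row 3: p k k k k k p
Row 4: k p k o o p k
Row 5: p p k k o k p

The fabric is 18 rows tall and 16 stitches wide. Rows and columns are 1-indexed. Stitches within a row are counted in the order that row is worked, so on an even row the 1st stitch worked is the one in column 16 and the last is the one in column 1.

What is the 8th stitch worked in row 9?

Result:
k

Derivation:
Row 9 uses chart row ((9-1) mod 5)+1 = 4. Row 9 is odd, so RS.
Chart row 4 tiled across columns 1-16: k p k o o p k k p k o o p k k p
RS: work column 1 to column 16, symbols as charted — the tiled row is the row as worked.
The 8th stitch worked is k.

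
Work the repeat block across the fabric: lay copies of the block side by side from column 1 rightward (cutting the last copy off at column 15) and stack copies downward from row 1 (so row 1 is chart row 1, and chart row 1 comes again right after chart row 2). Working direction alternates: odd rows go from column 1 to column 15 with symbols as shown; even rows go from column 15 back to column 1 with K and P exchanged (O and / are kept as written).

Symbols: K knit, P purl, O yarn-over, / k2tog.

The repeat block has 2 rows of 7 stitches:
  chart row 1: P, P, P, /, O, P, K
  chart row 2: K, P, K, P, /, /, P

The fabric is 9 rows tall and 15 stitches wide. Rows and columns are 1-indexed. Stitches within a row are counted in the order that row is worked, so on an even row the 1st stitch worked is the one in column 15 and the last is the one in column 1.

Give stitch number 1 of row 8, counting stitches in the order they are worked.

For row 8: chart row = ((8-1) mod 2) + 1 = 2; this is a WS (even) row.
Chart row 2 tiled across columns 1-15: K P K P / / P K P K P / / P K
WS row: flip the tiled sequence (start at column 15) and apply K<->P; O and / stay.
Row 8 as worked: P K / / K P K P K / / K P K P
The 1st stitch worked is P.

Stitch:
P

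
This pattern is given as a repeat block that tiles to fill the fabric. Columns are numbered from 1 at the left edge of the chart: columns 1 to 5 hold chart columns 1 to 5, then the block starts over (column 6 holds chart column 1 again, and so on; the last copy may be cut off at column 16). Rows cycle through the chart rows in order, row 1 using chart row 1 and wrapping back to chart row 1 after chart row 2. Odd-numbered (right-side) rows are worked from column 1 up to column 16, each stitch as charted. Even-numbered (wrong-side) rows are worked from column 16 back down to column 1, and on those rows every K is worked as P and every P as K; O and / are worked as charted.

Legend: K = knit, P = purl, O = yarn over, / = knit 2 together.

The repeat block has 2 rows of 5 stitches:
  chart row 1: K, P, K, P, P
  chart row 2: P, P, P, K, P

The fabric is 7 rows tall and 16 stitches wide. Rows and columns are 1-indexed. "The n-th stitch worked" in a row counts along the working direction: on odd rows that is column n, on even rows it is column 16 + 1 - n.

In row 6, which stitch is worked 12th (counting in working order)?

Stitch:
K

Derivation:
For row 6: chart row = ((6-1) mod 2) + 1 = 2; this is a WS (even) row.
Chart row 2 tiled across columns 1-16: P P P K P P P P K P P P P K P P
WS row: flip the tiled sequence (start at column 16) and apply K<->P; O and / stay.
Row 6 as worked: K K P K K K K P K K K K P K K K
The 12th stitch worked is K.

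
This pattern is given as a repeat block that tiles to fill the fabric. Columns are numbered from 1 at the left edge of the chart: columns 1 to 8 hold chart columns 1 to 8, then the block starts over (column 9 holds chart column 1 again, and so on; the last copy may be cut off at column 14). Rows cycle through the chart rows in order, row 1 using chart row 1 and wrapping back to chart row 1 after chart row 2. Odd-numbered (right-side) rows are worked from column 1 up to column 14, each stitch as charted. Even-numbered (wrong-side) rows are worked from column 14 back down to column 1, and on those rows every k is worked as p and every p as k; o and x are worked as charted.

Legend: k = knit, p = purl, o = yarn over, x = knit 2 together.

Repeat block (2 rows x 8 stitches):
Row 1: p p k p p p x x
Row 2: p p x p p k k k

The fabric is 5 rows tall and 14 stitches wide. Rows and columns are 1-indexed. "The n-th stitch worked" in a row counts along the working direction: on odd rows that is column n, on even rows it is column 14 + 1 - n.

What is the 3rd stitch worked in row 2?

For row 2: chart row = ((2-1) mod 2) + 1 = 2; this is a WS (even) row.
Chart row 2 tiled across columns 1-14: p p x p p k k k p p x p p k
WS: work from column 14 back to column 1 (reverse the tiled row), swapping k<->p (o and x unchanged).
Row 2 as worked: p k k x k k p p p k k x k k
Counting 3 along the worked row gives k.

== STITCH ==
k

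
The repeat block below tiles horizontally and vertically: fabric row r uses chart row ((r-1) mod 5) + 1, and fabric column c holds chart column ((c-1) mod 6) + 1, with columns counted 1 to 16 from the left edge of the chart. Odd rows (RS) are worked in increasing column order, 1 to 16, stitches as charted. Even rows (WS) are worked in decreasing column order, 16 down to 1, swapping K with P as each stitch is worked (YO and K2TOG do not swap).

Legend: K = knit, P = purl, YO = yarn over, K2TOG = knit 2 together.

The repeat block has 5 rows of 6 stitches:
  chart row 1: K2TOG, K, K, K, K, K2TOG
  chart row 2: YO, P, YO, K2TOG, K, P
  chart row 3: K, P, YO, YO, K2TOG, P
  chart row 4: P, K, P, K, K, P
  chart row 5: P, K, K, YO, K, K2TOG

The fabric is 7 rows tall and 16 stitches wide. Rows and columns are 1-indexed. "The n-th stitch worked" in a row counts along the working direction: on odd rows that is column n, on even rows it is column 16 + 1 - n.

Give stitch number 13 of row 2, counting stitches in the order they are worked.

== STITCH ==
K2TOG

Derivation:
Row 2: (2-1) mod 5 = 1, so use chart row 2. Even row -> WS.
Chart row 2 tiled across columns 1-16: YO P YO K2TOG K P YO P YO K2TOG K P YO P YO K2TOG
WS row: flip the tiled sequence (start at column 16) and apply K<->P; YO and K2TOG stay.
Row 2 as worked: K2TOG YO K YO K P K2TOG YO K YO K P K2TOG YO K YO
The 13th stitch worked is K2TOG.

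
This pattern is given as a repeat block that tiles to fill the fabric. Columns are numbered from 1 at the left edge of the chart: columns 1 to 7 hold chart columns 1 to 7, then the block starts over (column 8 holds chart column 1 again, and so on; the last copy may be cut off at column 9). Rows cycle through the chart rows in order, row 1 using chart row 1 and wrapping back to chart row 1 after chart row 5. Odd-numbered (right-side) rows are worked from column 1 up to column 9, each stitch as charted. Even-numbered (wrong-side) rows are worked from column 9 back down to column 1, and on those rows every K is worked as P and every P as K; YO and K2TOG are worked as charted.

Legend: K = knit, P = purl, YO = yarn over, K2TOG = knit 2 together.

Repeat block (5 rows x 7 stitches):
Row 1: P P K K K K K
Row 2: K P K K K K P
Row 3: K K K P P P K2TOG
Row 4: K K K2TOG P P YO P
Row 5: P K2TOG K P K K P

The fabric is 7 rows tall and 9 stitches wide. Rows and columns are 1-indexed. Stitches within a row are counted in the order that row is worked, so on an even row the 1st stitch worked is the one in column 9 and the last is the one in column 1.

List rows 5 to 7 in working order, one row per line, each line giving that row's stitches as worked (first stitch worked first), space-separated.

Row 5: chart row 5, RS - tile across columns 1-9 and work as-is.
Row 6: chart row 1, WS - tiled (columns 1-9): P P K K K K K P P; work from column 9 back to 1 with K<->P swapped.
Row 7: chart row 2, RS - tile across columns 1-9 and work as-is.

Rows as worked:
P K2TOG K P K K P P K2TOG
K K P P P P P K K
K P K K K K P K P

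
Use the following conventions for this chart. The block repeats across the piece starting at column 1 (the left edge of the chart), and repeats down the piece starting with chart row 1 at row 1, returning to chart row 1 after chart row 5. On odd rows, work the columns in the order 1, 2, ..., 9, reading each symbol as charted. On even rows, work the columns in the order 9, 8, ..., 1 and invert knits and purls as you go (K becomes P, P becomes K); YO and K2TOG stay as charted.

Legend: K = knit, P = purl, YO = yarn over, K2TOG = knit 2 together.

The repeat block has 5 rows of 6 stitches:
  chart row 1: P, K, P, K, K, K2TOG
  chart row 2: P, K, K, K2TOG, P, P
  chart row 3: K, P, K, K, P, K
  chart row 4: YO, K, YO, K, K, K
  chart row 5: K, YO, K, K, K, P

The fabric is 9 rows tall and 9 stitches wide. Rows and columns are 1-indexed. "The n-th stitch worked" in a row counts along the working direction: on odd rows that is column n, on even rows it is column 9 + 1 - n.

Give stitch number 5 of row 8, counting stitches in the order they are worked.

Stitch:
K

Derivation:
Row 8 uses chart row ((8-1) mod 5)+1 = 3. Row 8 is even, so WS.
Chart row 3 tiled across columns 1-9: K P K K P K K P K
Wrong side: read the tiled row from column 9 down to 1 and exchange K with P (leave YO, K2TOG).
Row 8 as worked: P K P P K P P K P
Counting 5 along the worked row gives K.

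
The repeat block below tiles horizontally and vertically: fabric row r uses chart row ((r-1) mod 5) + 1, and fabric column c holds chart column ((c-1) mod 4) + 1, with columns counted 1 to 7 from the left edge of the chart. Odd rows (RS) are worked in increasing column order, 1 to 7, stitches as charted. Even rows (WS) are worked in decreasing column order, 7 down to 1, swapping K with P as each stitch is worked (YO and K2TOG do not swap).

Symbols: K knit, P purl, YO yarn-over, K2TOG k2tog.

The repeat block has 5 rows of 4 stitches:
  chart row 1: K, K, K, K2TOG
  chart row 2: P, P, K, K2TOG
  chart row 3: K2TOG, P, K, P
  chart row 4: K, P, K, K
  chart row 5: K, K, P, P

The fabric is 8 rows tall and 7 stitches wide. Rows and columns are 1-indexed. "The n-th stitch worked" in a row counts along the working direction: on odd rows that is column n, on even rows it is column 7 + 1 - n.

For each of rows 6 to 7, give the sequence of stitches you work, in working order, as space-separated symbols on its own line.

Row 6: chart row 1, WS - tiled (columns 1-7): K K K K2TOG K K K; work from column 7 back to 1 with K<->P swapped.
Row 7: chart row 2, RS - tile across columns 1-7 and work as-is.

Rows as worked:
P P P K2TOG P P P
P P K K2TOG P P K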